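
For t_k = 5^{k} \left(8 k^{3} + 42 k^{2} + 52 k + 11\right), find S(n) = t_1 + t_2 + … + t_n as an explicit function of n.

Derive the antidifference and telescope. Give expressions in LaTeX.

S(n) = 10 \cdot 5^{n} n^{3} + 45 \cdot 5^{n} n^{2} + 50 \cdot 5^{n} n + 10 \cdot 5^{n} - 10

The ratio is 5*(8*k**3 + 66*k**2 + 160*k + 113)/(8*k**3 + 42*k**2 + 52*k + 11).
So A=5 and B=1, with C=k**3 + 21*k**2/4 + 13*k/2 + 11/8.
Need (5)·f(k+1) − (1)·f(k) = k**3 + 21*k**2/4 + 13*k/2 + 11/8.
From deg A=0, deg B=0, deg C=3: d=3.
Coefficient equations give f(k) = (2*k**3 + 3*k**2 - 2*k - 1)/8.
So s_k = (B(k−1)f/C)·t_k = ((2*k**3 + 3*k**2 - 2*k - 1)/(8*k**3 + 42*k**2 + 52*k + 11))·t_k = 5**k*(2*k**3 + 3*k**2 - 2*k - 1).
s_(k+1) − s_k = 5**k*(8*k**3 + 42*k**2 + 52*k + 11) = t_k.
s_(n+1) = 5**(n + 1)*(2*n**3 + 9*n**2 + 10*n + 2) and s_(1) = 10, so S(n) = 10*5**n*n**3 + 45*5**n*n**2 + 50*5**n*n + 10*5**n - 10.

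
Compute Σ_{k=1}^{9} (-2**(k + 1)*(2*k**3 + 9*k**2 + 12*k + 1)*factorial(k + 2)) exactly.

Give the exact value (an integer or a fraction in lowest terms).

The ratio is 2*(2*k**4 + 21*k**3 + 81*k**2 + 132*k + 72)/(2*k**3 + 9*k**2 + 12*k + 1).
Take A(k)=2*k + 6, B(k)=1, C(k)=k**3 + 9*k**2/2 + 6*k + 1/2.
Key eq: (2*k + 6)·f(k+1) = (1)·f(k) + (k**3 + 9*k**2/2 + 6*k + 1/2).
Degrees (1,0,3) ⇒ d ≤ 2.
Match coefficients ⇒ f(k) = (k - 1)*(k + 1)/2.
R(k) = B(k−1)·f(k)/C(k) = (k - 1)*(k + 1)/(2*k**3 + 9*k**2 + 12*k + 1); s_k = R·t_k = -2**(k + 1)*(k - 1)*(k + 1)*factorial(k + 2).
Check: Δs_k = -2**(k + 1)*(2*k**3 + 9*k**2 + 12*k + 1)*factorial(k + 2). ✓
Sum = s_(10) − s_(1); s_(10) = -97118532403200, s_(1) = 0 ⇒ -97118532403200.

Σ = -97118532403200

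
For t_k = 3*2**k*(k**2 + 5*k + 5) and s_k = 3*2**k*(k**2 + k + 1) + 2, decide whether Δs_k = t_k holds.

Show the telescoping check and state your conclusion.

s_(k+1) = 6*2**k*(k + (k + 1)**2 + 2) + 2
s_(k+1) − s_k = 3*2**k*(k**2 + 5*k + 5)
(s_(k+1) − s_k) − t_k = 0

Valid: the claim telescopes to t_k.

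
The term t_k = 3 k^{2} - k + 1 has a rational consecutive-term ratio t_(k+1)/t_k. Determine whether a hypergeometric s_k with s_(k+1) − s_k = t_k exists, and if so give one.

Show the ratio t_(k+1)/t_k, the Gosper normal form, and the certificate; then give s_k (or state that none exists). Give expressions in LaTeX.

s_k = k \left(k^{2} - 2 k + 2\right)

Ratio r(k) = (-k + 3*(k + 1)**2)/(3*k**2 - k + 1).
Take A(k)=1, B(k)=1, C(k)=k**2 - k/3 + 1/3.
Need (1)·f(k+1) − (1)·f(k) = k**2 - k/3 + 1/3.
Bound: deg f ≤ 3.
Coefficient equations give f(k) = k*(k**2 - 2*k + 2)/3.
Then R = B(k−1)f/C = k*(k**2 - 2*k + 2)/(3*k**2 - k + 1), so s_k = R(k)·t_k = k*(k**2 - 2*k + 2).
s_(k+1) − s_k = 3*k**2 - k + 1 = t_k.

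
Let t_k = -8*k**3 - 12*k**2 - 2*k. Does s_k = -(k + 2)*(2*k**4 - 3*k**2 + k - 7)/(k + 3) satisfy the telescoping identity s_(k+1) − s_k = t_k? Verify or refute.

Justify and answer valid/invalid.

Invalid: residual (6*k**4 + 36*k**3 + 41*k**2 + 5*k + 7)/(k**2 + 7*k + 12) ≠ 0.

s_(k+1) = -(k + 3)*(k + 2*(k + 1)**4 - 3*(k + 1)**2 - 6)/(k + 4)
s_(k+1) − s_k = (-8*k**5 - 62*k**4 - 146*k**3 - 117*k**2 - 19*k + 7)/(k**2 + 7*k + 12)
(s_(k+1) − s_k) − t_k = (6*k**4 + 36*k**3 + 41*k**2 + 5*k + 7)/(k**2 + 7*k + 12)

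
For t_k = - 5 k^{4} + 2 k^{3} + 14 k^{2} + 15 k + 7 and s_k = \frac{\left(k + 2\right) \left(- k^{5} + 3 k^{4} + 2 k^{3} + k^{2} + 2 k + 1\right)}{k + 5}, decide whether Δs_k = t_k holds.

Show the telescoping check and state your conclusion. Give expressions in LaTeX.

Invalid: residual \frac{6 \left(2 k^{5} + 13 k^{4} - 11 k^{3} - 42 k^{2} - 40 k - 17\right)}{k^{2} + 11 k + 30} ≠ 0.

s_(k+1) = (-k**6 - 5*k**5 - 2*k**4 + 27*k**3 + 62*k**2 + 59*k + 24)/(k + 6)
s_(k+1) − s_k = (-5*k**6 - 41*k**5 - 36*k**4 + 163*k**3 + 340*k**2 + 287*k + 108)/(k**2 + 11*k + 30)
(s_(k+1) − s_k) − t_k = 6*(2*k**5 + 13*k**4 - 11*k**3 - 42*k**2 - 40*k - 17)/(k**2 + 11*k + 30)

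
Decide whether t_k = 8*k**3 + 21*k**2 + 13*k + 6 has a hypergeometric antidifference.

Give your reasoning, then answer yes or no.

Yes. s_k = k*(2*k**3 + 3*k**2 - 2*k + 3).

Ratio r(k) = (8*k**3 + 45*k**2 + 79*k + 48)/(8*k**3 + 21*k**2 + 13*k + 6).
A = 1, B = 1, C = k**3 + 21*k**2/8 + 13*k/8 + 3/4.
Key eq: (1)·f(k+1) = (1)·f(k) + (k**3 + 21*k**2/8 + 13*k/8 + 3/4).
From deg A=0, deg B=0, deg C=3: d=4.
A polynomial solution: f(k) = k*(2*k**3 + 3*k**2 - 2*k + 3)/8.
R(k) = B(k−1)·f(k)/C(k) = k*(2*k**3 + 3*k**2 - 2*k + 3)/((k + 2)*(8*k**2 + 5*k + 3)); s_k = R·t_k = k*(2*k**3 + 3*k**2 - 2*k + 3).
Δs = 8*k**3 + 21*k**2 + 13*k + 6, as required.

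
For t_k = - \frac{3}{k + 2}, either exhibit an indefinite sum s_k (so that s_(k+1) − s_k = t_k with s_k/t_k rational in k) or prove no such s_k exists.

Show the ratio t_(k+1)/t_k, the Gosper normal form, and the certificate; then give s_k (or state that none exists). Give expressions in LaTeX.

Ratio r(k) = (k + 2)/(k + 3).
Normal form (A,B,C) = (k + 2, k + 3, 1).
Key eq: (k + 2)·f(k+1) = (k + 2)·f(k) + (1).
Bound: deg f ≤ 0.
Generic f = c0 gives residual -1; -1 = 0 cannot hold, so t_k is not Gosper-summable.

none — t_k is not Gosper-summable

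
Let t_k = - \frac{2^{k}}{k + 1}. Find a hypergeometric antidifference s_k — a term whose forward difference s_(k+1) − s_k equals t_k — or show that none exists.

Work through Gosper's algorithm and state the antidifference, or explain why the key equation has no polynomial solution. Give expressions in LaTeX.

no hypergeometric antidifference exists

t_(k+1)/t_k = 2*(k + 1)/(k + 2).
So A=2*k + 2 and B=k + 2, with C=1.
f must satisfy (2*k + 2)·f(k+1) − (k + 1)·f(k) = 1.
deg f ≤ -1 (via 1,1,0).
Bound -1 < 0, so the key equation has no polynomial solution.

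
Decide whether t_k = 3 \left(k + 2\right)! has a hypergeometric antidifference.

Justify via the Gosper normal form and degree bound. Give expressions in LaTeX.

t_(k+1)/t_k = k + 3.
Take A(k)=k + 3, B(k)=1, C(k)=1.
f must satisfy (k + 3)·f(k+1) − (1)·f(k) = 1.
From deg A=1, deg B=0, deg C=0: d=-1.
deg f ≤ -1 is impossible — no certificate.

No — key equation has no polynomial f.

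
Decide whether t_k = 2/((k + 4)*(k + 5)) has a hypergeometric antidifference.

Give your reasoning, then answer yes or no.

The ratio is (k + 4)/(k + 6).
Factor: A=k + 4; B=k + 6; C=1.
Solve (k + 4)·f(k+1) − (k + 5)·f(k) = 1.
From deg A=1, deg B=1, deg C=0: d=1.
Solving with deg f ≤ 1: f(k) = k/4.
Then R = B(k−1)f/C = k*(k + 5)/4, so s_k = R(k)·t_k = k/(2*(k + 4)).
Verify: 2/(k**2 + 9*k + 20) matches t_k.

Yes. s_k = k/(2*(k + 4)).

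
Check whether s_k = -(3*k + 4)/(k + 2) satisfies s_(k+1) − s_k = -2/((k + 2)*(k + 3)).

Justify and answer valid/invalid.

s_(k+1) = (-3*k - 7)/(k + 3)
s_(k+1) − s_k = -2/(k**2 + 5*k + 6)
(s_(k+1) − s_k) − t_k = 0

Valid — Δs_k = t_k.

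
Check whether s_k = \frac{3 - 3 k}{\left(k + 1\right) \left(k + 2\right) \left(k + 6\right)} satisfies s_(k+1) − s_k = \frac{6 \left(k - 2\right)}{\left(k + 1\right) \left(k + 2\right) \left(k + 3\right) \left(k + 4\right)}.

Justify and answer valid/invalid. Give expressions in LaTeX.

s_(k+1) = -3*k/((k + 2)*(k + 3)*(k + 7))
s_(k+1) − s_k = 3*(2*k**2 + 5*k - 21)/(k**5 + 19*k**4 + 131*k**3 + 401*k**2 + 540*k + 252)
(s_(k+1) − s_k) − t_k = 9*(-3*k**2 - 11*k + 28)/(k**6 + 23*k**5 + 207*k**4 + 925*k**3 + 2144*k**2 + 2412*k + 1008)

Invalid: residual \frac{9 \left(- 3 k^{2} - 11 k + 28\right)}{k^{6} + 23 k^{5} + 207 k^{4} + 925 k^{3} + 2144 k^{2} + 2412 k + 1008} ≠ 0.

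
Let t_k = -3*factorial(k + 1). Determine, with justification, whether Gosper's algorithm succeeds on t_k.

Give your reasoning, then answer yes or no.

No. Not Gosper-summable.

t_(k+1)/t_k = k + 2.
Normal form (A,B,C) = (k + 2, 1, 1).
Key eq: (k + 2)·f(k+1) = (1)·f(k) + (1).
From deg A=1, deg B=0, deg C=0: d=-1.
deg f ≤ -1 is impossible — no certificate.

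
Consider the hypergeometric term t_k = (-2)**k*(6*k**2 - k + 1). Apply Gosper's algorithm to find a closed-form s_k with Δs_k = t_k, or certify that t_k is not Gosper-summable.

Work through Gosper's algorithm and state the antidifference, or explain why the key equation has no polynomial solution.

s_k = (-2)**k*(-2*k**2 + 3*k - 1)

The ratio is 2*(k - 6*(k + 1)**2)/(6*k**2 - k + 1).
Gosper form: A/B · C(k+1)/C(k) with A=-2, B=1, C=k**2 - k/6 + 1/6.
f must satisfy (-2)·f(k+1) − (1)·f(k) = k**2 - k/6 + 1/6.
From deg A=0, deg B=0, deg C=2: d=2.
Solving with deg f ≤ 2: f(k) = -(k - 1)*(2*k - 1)/6.
So s_k = (B(k−1)f/C)·t_k = (-(k - 1)*(2*k - 1)/(6*k**2 - k + 1))·t_k = (-2)**k*(-2*k**2 + 3*k - 1).
s_(k+1) − s_k = (-2)**k*(6*k**2 - k + 1) = t_k.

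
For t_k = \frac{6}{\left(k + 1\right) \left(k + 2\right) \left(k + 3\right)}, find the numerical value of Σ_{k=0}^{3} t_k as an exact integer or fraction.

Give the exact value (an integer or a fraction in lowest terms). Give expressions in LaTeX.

Σ = 7/5

The ratio is (k + 1)/(k + 4).
Take A(k)=k + 1, B(k)=k + 4, C(k)=1.
Solve (k + 1)·f(k+1) − (k + 3)·f(k) = 1.
Bound: deg f ≤ 2.
Solving with deg f ≤ 2: f(k) = k*(k + 3)/4.
Certificate R = B(k−1)f/C = k*(k + 3)**2/4 gives s_k = 3*k*(k + 3)/(2*(k + 1)*(k + 2)).
Δs = 6/(k**3 + 6*k**2 + 11*k + 6), as required.
Telescoping: Σ = s_(4) − s_(0) = 7/5 − (0) = 7/5.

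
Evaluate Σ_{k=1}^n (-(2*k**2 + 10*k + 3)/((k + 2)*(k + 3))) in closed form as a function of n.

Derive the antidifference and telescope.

Step 1: r(k) = (k + 2)*(10*k + 2*(k + 1)**2 + 13)/((k + 4)*(2*k**2 + 10*k + 3)).
Normal form (A,B,C) = (k + 2, k + 4, k**2 + 5*k + 3/2).
Need (k + 2)·f(k+1) − (k + 3)·f(k) = k**2 + 5*k + 3/2.
deg f ≤ 2 (via 1,1,2).
Coefficient equations give f(k) = k*(4*k - 1)/4.
Certificate R = B(k−1)f/C = k*(k + 3)*(4*k - 1)/(2*(2*k**2 + 10*k + 3)) gives s_k = k*(1 - 4*k)/(2*(k + 2)).
Verify: (-2*k**2 - 10*k - 3)/(k**2 + 5*k + 6) matches t_k.
Σ_(k=1)^n t_k = s_(n+1) − s_(1) = ((-4*n**2 - 7*n - 3)/(2*(n + 3))) − (-1/2), i.e. n*(-2*n - 3)/(n + 3).

S(n) = n*(-2*n - 3)/(n + 3)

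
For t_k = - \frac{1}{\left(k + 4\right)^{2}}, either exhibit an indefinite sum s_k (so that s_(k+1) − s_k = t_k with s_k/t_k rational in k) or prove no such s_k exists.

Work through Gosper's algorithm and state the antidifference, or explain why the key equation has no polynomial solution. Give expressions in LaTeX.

The ratio is (k + 4)**2/(k + 5)**2.
Factor: A=k**2 + 8*k + 16; B=k**2 + 10*k + 25; C=1.
Key eq: (k**2 + 8*k + 16)·f(k+1) = (k**2 + 8*k + 16)·f(k) + (1).
d = 0 from the (2,2,0) case.
f = c0 ⇒ A·f(k+1) − B(k−1)·f(k) − C = -1. The system {-1 = 0} is inconsistent; no antidifference.

none — t_k is not Gosper-summable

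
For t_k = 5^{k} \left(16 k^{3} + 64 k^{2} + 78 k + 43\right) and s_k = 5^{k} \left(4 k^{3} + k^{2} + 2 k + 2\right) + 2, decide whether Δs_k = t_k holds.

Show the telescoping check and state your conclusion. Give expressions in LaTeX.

valid (s_(k+1) − s_k reduces to t_k)

s_(k+1) = 5**(k + 1)*(2*k + 4*(k + 1)**3 + (k + 1)**2 + 4) + 2
s_(k+1) − s_k = 5**k*(16*k**3 + 64*k**2 + 78*k + 43)
(s_(k+1) − s_k) − t_k = 0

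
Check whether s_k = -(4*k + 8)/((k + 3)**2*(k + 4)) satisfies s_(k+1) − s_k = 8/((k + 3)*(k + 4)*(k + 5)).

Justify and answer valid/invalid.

s_(k+1) = 4*(-k - 3)/((k + 4)**2*(k + 5))
s_(k+1) − s_k = 4*(2*k**2 + 11*k + 13)/(k**5 + 19*k**4 + 143*k**3 + 533*k**2 + 984*k + 720)
(s_(k+1) − s_k) − t_k = 4*(-3*k - 11)/(k**5 + 19*k**4 + 143*k**3 + 533*k**2 + 984*k + 720)

Invalid: residual 4*(-3*k - 11)/(k**5 + 19*k**4 + 143*k**3 + 533*k**2 + 984*k + 720) ≠ 0.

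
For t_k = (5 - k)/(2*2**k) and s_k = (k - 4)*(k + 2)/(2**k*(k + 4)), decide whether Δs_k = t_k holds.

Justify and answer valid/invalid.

Invalid: residual (k**2 + k - 28)/(2**k*(k**2 + 9*k + 20)) ≠ 0.

s_(k+1) = (k**2 - 9)/(2*2**k*(k + 5))
s_(k+1) − s_k = (-k**3 - 2*k**2 + 27*k + 44)/(2*2**k*(k**2 + 9*k + 20))
(s_(k+1) − s_k) − t_k = (k**2 + k - 28)/(2**k*(k**2 + 9*k + 20))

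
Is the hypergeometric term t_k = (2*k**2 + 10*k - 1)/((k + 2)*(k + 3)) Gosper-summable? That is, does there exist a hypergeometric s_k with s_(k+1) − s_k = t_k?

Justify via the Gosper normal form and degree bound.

Yes. s_k = k*(4*k - 5)/(2*(k + 2)).

The ratio is (k + 2)*(10*k + 2*(k + 1)**2 + 9)/((k + 4)*(2*k**2 + 10*k - 1)).
Factor: A=k + 2; B=k + 4; C=k**2 + 5*k - 1/2.
Set up (k + 2)·f(k+1) − (k + 3)·f(k) − (k**2 + 5*k - 1/2) = 0.
Bound: deg f ≤ 2.
Coefficient equations give f(k) = k*(4*k - 5)/4.
Then R = B(k−1)f/C = k*(k + 3)*(4*k - 5)/(2*(2*k**2 + 10*k - 1)), so s_k = R(k)·t_k = k*(4*k - 5)/(2*(k + 2)).
Verify: (2*k**2 + 10*k - 1)/(k**2 + 5*k + 6) matches t_k.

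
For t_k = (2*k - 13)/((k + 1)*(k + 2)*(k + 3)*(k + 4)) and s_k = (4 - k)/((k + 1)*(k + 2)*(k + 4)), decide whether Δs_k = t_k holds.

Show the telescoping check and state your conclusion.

Invalid: residual (17 - 3*k)/(k**5 + 15*k**4 + 85*k**3 + 225*k**2 + 274*k + 120) ≠ 0.

s_(k+1) = (3 - k)/((k + 2)*(k + 3)*(k + 5))
s_(k+1) − s_k = 2*(k**2 - 3*k - 24)/(k**5 + 15*k**4 + 85*k**3 + 225*k**2 + 274*k + 120)
(s_(k+1) − s_k) − t_k = (17 - 3*k)/(k**5 + 15*k**4 + 85*k**3 + 225*k**2 + 274*k + 120)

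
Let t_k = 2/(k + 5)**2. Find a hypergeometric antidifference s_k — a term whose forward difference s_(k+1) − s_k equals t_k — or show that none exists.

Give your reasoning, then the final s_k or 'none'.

Step 1: r(k) = (k + 5)**2/(k + 6)**2.
Normal form (A,B,C) = (k**2 + 10*k + 25, k**2 + 12*k + 36, 1).
Need (k**2 + 10*k + 25)·f(k+1) − (k**2 + 10*k + 25)·f(k) = 1.
Bound: deg f ≤ 0.
Write f(k) = c0. Then LHS − RHS = -1, requiring -1 = 0: contradictory. No certificate.

none — t_k is not Gosper-summable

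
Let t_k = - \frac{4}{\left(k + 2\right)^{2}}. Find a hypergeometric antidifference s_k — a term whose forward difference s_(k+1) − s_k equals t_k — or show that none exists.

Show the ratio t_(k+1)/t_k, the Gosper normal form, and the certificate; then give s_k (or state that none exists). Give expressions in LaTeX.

not Gosper-summable; s_k does not exist

Compute t_(k+1)/t_k: get (k + 2)**2/(k + 3)**2.
A = k**2 + 4*k + 4, B = k**2 + 6*k + 9, C = 1.
f must satisfy (k**2 + 4*k + 4)·f(k+1) − (k**2 + 4*k + 4)·f(k) = 1.
From deg A=2, deg B=2, deg C=0: d=0.
Generic f = c0 gives residual -1; -1 = 0 cannot hold, so t_k is not Gosper-summable.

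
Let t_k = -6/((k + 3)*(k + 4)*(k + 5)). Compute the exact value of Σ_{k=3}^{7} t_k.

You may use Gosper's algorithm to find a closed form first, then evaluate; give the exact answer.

The ratio is (k + 3)/(k + 6).
A = k + 3, B = k + 6, C = 1.
Solve (k + 3)·f(k+1) − (k + 5)·f(k) = 1.
d = 2 from the (1,1,0) case.
Coefficient equations give f(k) = k*(k + 7)/24.
Get s_k = R·t_k = k*(-k - 7)/(4*(k + 3)*(k + 4)) with R(k) = B(k−1)f(k)/C(k) = k*(k + 5)*(k + 7)/24.
Δs = -6/(k**3 + 12*k**2 + 47*k + 60), as required.
Telescoping: Σ = s_(8) − s_(3) = -5/22 − (-5/28) = -15/308.

Σ = -15/308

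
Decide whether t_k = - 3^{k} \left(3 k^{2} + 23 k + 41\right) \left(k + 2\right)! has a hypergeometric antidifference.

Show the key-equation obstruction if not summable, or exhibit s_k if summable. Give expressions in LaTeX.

Yes. s_k = - 3^{k} \left(k + 4\right) \left(k + 2\right)!.

Compute t_(k+1)/t_k: get 3*(3*k**3 + 38*k**2 + 154*k + 201)/(3*k**2 + 23*k + 41).
So A=3*k + 9 and B=1, with C=k**2 + 23*k/3 + 41/3.
Key eq: (3*k + 9)·f(k+1) = (1)·f(k) + (k**2 + 23*k/3 + 41/3).
Bound: deg f ≤ 1.
A polynomial solution: f(k) = (k + 4)/3.
Then R = B(k−1)f/C = (k + 4)/(3*k**2 + 23*k + 41), so s_k = R(k)·t_k = -3**k*(k + 4)*factorial(k + 2).
s_(k+1) − s_k = -3**k*(3*k**2 + 23*k + 41)*factorial(k + 2) = t_k.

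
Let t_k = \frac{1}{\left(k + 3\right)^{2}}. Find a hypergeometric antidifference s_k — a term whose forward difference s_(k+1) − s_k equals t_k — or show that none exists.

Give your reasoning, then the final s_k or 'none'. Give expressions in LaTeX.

r(k) = (k + 3)**2/(k + 4)**2 after simplifying.
Gosper form: A/B · C(k+1)/C(k) with A=k**2 + 6*k + 9, B=k**2 + 8*k + 16, C=1.
Need (k**2 + 6*k + 9)·f(k+1) − (k**2 + 6*k + 9)·f(k) = 1.
d = 0 from the (2,2,0) case.
Put f(k) = c0: A·f(k+1) − B(k−1)·f(k) − C = -1; need -1 = 0 — inconsistent ⇒ no f, not summable.

none — t_k is not Gosper-summable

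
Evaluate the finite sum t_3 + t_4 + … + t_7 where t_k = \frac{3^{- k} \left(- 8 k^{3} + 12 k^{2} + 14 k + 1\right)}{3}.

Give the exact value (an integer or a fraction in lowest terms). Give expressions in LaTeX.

t_(k+1)/t_k = (8*k**3 + 12*k**2 - 14*k - 19)/(3*(8*k**3 - 12*k**2 - 14*k - 1)).
Factor: A=1/3; B=1; C=k**3 - 3*k**2/2 - 7*k/4 - 1/8.
Key eq: (1/3)·f(k+1) = (1)·f(k) + (k**3 - 3*k**2/2 - 7*k/4 - 1/8).
From deg A=0, deg B=0, deg C=3: d=3.
Solve for f: f(k) = -3*(4*k**3 - k + 1)/8 (degree 3 ≤ 3).
Certificate R = B(k−1)f/C = -3*(4*k**3 - k + 1)/(8*k**3 - 12*k**2 - 14*k - 1) gives s_k = (4*k**3 - k + 1)/3**k.
Verify: (-8*k**3 + 12*k**2 + 14*k + 1)/(3*3**k) matches t_k.
Evaluate s at k=8 and k=3: 2041/6561 and 106/27; difference -23717/6561.

Σ = -23717/6561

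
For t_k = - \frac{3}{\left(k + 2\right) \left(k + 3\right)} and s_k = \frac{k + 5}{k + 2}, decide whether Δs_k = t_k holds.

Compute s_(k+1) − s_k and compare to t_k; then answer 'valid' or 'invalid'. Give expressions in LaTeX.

Valid: the claim telescopes to t_k.

s_(k+1) = (k + 6)/(k + 3)
s_(k+1) − s_k = -3/(k**2 + 5*k + 6)
(s_(k+1) − s_k) − t_k = 0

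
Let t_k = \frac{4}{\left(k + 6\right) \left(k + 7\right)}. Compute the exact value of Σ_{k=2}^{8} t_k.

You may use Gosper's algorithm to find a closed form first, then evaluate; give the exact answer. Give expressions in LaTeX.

Σ = 7/30

The ratio is (k + 6)/(k + 8).
So A=k + 6 and B=k + 8, with C=1.
Solve (k + 6)·f(k+1) − (k + 7)·f(k) = 1.
From deg A=1, deg B=1, deg C=0: d=1.
Solving with deg f ≤ 1: f(k) = k/6.
Then R = B(k−1)f/C = k*(k + 7)/6, so s_k = R(k)·t_k = 2*k/(3*(k + 6)).
Δs = 4/(k**2 + 13*k + 42), as required.
Σ_(k=2)^(8) t_k = s_(9) − s_(2) = 2/5 − (1/6) = 7/30.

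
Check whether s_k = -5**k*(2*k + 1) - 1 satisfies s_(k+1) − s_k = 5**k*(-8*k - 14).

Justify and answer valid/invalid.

s_(k+1) = -5*5**k*(2*k + 3) - 1
s_(k+1) − s_k = 5**k*(-8*k - 14)
(s_(k+1) − s_k) − t_k = 0

Valid — Δs_k = t_k.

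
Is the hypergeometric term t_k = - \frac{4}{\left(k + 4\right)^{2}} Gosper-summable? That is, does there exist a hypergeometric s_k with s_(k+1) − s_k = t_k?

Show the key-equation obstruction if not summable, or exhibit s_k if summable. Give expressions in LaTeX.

Ratio r(k) = (k + 4)**2/(k + 5)**2.
A = k**2 + 8*k + 16, B = k**2 + 10*k + 25, C = 1.
Set up (k**2 + 8*k + 16)·f(k+1) − (k**2 + 8*k + 16)·f(k) − (1) = 0.
From deg A=2, deg B=2, deg C=0: d=0.
Generic f = c0 gives residual -1; -1 = 0 cannot hold, so t_k is not Gosper-summable.

No — the linear system for f has no solution.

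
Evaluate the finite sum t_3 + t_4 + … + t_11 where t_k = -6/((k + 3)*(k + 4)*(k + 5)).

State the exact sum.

Σ = -33/560

The ratio is (k + 3)/(k + 6).
A = k + 3, B = k + 6, C = 1.
f must satisfy (k + 3)·f(k+1) − (k + 5)·f(k) = 1.
Degrees (1,1,0) ⇒ d ≤ 2.
A polynomial solution: f(k) = k*(k + 7)/24.
R(k) = B(k−1)·f(k)/C(k) = k*(k + 5)*(k + 7)/24; s_k = R·t_k = k*(-k - 7)/(4*(k + 3)*(k + 4)).
Δs = -6/(k**3 + 12*k**2 + 47*k + 60), as required.
Sum = s_(12) − s_(3); s_(12) = -19/80, s_(3) = -5/28 ⇒ -33/560.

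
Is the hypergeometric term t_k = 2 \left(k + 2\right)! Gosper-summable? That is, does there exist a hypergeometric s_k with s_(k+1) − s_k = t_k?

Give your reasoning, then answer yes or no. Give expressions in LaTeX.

r(k) = k + 3 after simplifying.
Normal form (A,B,C) = (k + 3, 1, 1).
f must satisfy (k + 3)·f(k+1) − (1)·f(k) = 1.
d = -1 from the (1,0,0) case.
deg f ≤ -1 is impossible — no certificate.

No — t_k has no hypergeometric antidifference.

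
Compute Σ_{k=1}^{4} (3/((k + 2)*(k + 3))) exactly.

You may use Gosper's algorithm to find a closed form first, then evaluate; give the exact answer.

t_(k+1)/t_k = (k + 2)/(k + 4).
Factor: A=k + 2; B=k + 4; C=1.
Set up (k + 2)·f(k+1) − (k + 3)·f(k) − (1) = 0.
deg f ≤ 1 (via 1,1,0).
Solving with deg f ≤ 1: f(k) = k/2.
Get s_k = R·t_k = 3*k/(2*(k + 2)) with R(k) = B(k−1)f(k)/C(k) = k*(k + 3)/2.
s_(k+1) − s_k = 3/(k**2 + 5*k + 6) = t_k.
Sum = s_(5) − s_(1); s_(5) = 15/14, s_(1) = 1/2 ⇒ 4/7.

Σ = 4/7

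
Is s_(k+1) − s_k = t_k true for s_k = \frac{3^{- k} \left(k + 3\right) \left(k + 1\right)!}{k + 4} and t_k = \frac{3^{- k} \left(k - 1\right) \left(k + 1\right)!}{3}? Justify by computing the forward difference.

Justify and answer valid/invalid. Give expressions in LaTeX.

Invalid: residual - \frac{3^{- k} \left(k^{2} + 3 k - 7\right) \left(k + 1\right)!}{3 \left(k + 4\right) \left(k + 5\right)} ≠ 0.

s_(k+1) = (k + 4)*factorial(k + 2)/(3*3**k*(k + 5))
s_(k+1) − s_k = (k**3 + 7*k**2 + 8*k - 13)*factorial(k + 1)/(3*3**k*(k + 4)*(k + 5))
(s_(k+1) − s_k) − t_k = -(k**2 + 3*k - 7)*factorial(k + 1)/(3*3**k*(k + 4)*(k + 5))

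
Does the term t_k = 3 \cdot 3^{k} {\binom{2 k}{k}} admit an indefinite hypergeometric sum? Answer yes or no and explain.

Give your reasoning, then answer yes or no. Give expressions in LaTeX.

No; the degree bound rules out any f.

The ratio is 6*(2*k + 1)/(k + 1).
Normal form (A,B,C) = (12*k + 6, k + 1, 1).
f must satisfy (12*k + 6)·f(k+1) − (k)·f(k) = 1.
From deg A=1, deg B=1, deg C=0: d=-1.
deg f ≤ -1 is impossible — no certificate.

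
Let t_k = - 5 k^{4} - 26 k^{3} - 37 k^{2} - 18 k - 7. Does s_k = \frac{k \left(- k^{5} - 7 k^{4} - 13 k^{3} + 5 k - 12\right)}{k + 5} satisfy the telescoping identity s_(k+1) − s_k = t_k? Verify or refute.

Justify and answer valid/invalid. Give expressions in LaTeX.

Invalid: residual \frac{2 \left(4 k^{5} + 47 k^{4} + 166 k^{3} + 206 k^{2} + 93 k + 35\right)}{k^{2} + 11 k + 30} ≠ 0.

s_(k+1) = -(k + 1)*(-5*k + (k + 1)**5 + 7*(k + 1)**4 + 13*(k + 1)**3 + 7)/(k + 6)
s_(k+1) − s_k = (-5*k**6 - 73*k**5 - 379*k**4 - 873*k**3 - 903*k**2 - 431*k - 140)/(k**2 + 11*k + 30)
(s_(k+1) − s_k) − t_k = 2*(4*k**5 + 47*k**4 + 166*k**3 + 206*k**2 + 93*k + 35)/(k**2 + 11*k + 30)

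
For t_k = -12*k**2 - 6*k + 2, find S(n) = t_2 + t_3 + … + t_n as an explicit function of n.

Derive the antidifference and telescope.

S(n) = -4*n**3 - 9*n**2 - 3*n + 16

Compute t_(k+1)/t_k: get (6*k**2 + 15*k + 8)/(6*k**2 + 3*k - 1).
So A=1 and B=1, with C=k**2 + k/2 - 1/6.
Solve (1)·f(k+1) − (1)·f(k) = k**2 + k/2 - 1/6.
Degrees (0,0,2) ⇒ d ≤ 3.
Solving with deg f ≤ 3: f(k) = k*(4*k**2 - 3*k - 3)/12.
Get s_k = R·t_k = k*(-4*k**2 + 3*k + 3) with R(k) = B(k−1)f(k)/C(k) = k*(4*k**2 - 3*k - 3)/(2*(6*k**2 + 3*k - 1)).
Δs = -12*k**2 - 6*k + 2, as required.
Σ_(k=2)^n t_k = s_(n+1) − s_(2) = (-4*n**3 - 9*n**2 - 3*n + 2) − (-14), i.e. -4*n**3 - 9*n**2 - 3*n + 16.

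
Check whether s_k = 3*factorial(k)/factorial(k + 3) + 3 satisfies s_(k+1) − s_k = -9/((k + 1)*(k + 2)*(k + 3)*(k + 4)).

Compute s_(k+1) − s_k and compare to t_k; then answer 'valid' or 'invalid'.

s_(k+1) = 3*factorial(k + 1)/factorial(k + 4) + 3
s_(k+1) − s_k = -9/((k + 1)*(k + 2)*(k + 3)*(k + 4))
(s_(k+1) − s_k) − t_k = 0

Valid — Δs_k = t_k.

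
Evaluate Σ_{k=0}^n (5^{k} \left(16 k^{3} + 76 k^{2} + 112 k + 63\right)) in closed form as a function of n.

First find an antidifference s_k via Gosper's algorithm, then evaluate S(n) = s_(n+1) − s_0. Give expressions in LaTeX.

S(n) = 20 \cdot 5^{n} n^{3} + 80 \cdot 5^{n} n^{2} + 115 \cdot 5^{n} n + 65 \cdot 5^{n} - 2

r(k) = 5*(16*k**3 + 124*k**2 + 312*k + 267)/(16*k**3 + 76*k**2 + 112*k + 63) after simplifying.
So A=5 and B=1, with C=k**3 + 19*k**2/4 + 7*k + 63/16.
Key eq: (5)·f(k+1) = (1)·f(k) + (k**3 + 19*k**2/4 + 7*k + 63/16).
From deg A=0, deg B=0, deg C=3: d=3.
Solving with deg f ≤ 3: f(k) = (4*k**3 + 4*k**2 + 3*k + 2)/16.
Then R = B(k−1)f/C = (4*k**3 + 4*k**2 + 3*k + 2)/(16*k**3 + 76*k**2 + 112*k + 63), so s_k = R(k)·t_k = 5**k*(4*k**3 + 4*k**2 + 3*k + 2).
Δs = 5**k*(16*k**3 + 76*k**2 + 112*k + 63), as required.
Evaluate: s_(n+1) = 5**(n + 1)*(4*n**3 + 16*n**2 + 23*n + 13); subtract s_(0) = 2 ⇒ S(n) = 20*5**n*n**3 + 80*5**n*n**2 + 115*5**n*n + 65*5**n - 2.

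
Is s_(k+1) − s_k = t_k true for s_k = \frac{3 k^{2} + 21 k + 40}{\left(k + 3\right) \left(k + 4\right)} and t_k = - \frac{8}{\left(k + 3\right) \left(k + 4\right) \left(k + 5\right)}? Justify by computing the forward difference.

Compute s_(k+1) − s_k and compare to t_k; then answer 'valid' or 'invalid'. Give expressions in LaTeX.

s_(k+1) = (21*k + 3*(k + 1)**2 + 61)/((k + 4)*(k + 5))
s_(k+1) − s_k = -8/(k**3 + 12*k**2 + 47*k + 60)
(s_(k+1) − s_k) − t_k = 0

valid; difference matches t_k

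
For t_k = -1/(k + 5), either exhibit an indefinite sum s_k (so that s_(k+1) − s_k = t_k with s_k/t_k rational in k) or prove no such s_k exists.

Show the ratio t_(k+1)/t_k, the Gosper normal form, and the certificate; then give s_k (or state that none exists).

r(k) = (k + 5)/(k + 6) after simplifying.
A = k + 5, B = k + 6, C = 1.
Solve (k + 5)·f(k+1) − (k + 5)·f(k) = 1.
d = 0 from the (1,1,0) case.
Put f(k) = c0: A·f(k+1) − B(k−1)·f(k) − C = -1; need -1 = 0 — inconsistent ⇒ no f, not summable.

none — t_k is not Gosper-summable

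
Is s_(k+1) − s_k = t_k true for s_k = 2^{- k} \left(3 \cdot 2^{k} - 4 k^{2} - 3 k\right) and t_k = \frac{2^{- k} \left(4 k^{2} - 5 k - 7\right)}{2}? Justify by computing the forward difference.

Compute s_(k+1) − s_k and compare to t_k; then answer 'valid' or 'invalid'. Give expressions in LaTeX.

Valid — Δs_k = t_k.

s_(k+1) = (6*2**k - 4*k**2 - 11*k - 7)/(2*2**k)
s_(k+1) − s_k = (4*k**2 - 5*k - 7)/(2*2**k)
(s_(k+1) − s_k) − t_k = 0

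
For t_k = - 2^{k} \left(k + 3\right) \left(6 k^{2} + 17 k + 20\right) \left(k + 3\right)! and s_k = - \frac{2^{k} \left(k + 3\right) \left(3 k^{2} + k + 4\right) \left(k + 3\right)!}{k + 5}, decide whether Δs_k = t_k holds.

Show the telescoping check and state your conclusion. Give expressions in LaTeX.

s_(k+1) = -2**(k + 1)*(k + 4)*(3*k**2 + 7*k + 8)*factorial(k + 4)/(k + 6)
s_(k+1) − s_k = -2**k*(6*k**5 + 89*k**4 + 506*k**3 + 1405*k**2 + 1962*k + 1208)*factorial(k + 3)/((k + 5)*(k + 6))
(s_(k+1) − s_k) − t_k = 2**(k + 1)*(6*k**4 + 65*k**3 + 243*k**2 + 414*k + 296)*factorial(k + 3)/((k + 5)*(k + 6))

Invalid: residual \frac{2^{k + 1} \left(6 k^{4} + 65 k^{3} + 243 k^{2} + 414 k + 296\right) \left(k + 3\right)!}{\left(k + 5\right) \left(k + 6\right)} ≠ 0.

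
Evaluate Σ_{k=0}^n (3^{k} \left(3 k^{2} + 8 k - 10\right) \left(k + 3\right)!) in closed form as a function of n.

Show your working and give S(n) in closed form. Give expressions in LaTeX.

t_(k+1)/t_k = 3*(3*k**3 + 26*k**2 + 57*k + 4)/(3*k**2 + 8*k - 10).
A = 3*k + 12, B = 1, C = k**2 + 8*k/3 - 10/3.
Need (3*k + 12)·f(k+1) − (1)·f(k) = k**2 + 8*k/3 - 10/3.
From deg A=1, deg B=0, deg C=2: d=1.
Solving with deg f ≤ 1: f(k) = (k - 2)/3.
Then R = B(k−1)f/C = (k - 2)/(3*k**2 + 8*k - 10), so s_k = R(k)·t_k = 3**k*(k - 2)*factorial(k + 3).
Check: Δs_k = 3**k*(3*k**2 + 8*k - 10)*factorial(k + 3). ✓
Σ_(k=0)^n t_k = s_(n+1) − s_(0) = (3**(n + 1)*(n - 1)*factorial(n + 4)) − (-12), i.e. 3*3**n*n*factorial(n + 4) - 3*3**n*factorial(n + 4) + 12.

S(n) = 3 \cdot 3^{n} n \left(n + 4\right)! - 3 \cdot 3^{n} \left(n + 4\right)! + 12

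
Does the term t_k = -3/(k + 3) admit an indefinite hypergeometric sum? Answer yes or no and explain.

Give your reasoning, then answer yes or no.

No; the coefficient equations for f are inconsistent.

The ratio is (k + 3)/(k + 4).
Gosper form: A/B · C(k+1)/C(k) with A=k + 3, B=k + 4, C=1.
Need (k + 3)·f(k+1) − (k + 3)·f(k) = 1.
deg f ≤ 0 (via 1,1,0).
Generic f = c0 gives residual -1; -1 = 0 cannot hold, so t_k is not Gosper-summable.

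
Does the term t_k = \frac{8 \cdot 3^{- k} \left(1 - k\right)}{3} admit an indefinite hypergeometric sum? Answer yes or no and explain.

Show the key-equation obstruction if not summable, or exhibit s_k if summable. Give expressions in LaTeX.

Yes. s_k = 2 \cdot 3^{- k} \left(2 k - 1\right).

The ratio is k/(3*(k - 1)).
So A=1/3 and B=1, with C=k - 1.
f must satisfy (1/3)·f(k+1) − (1)·f(k) = k - 1.
From deg A=0, deg B=0, deg C=1: d=1.
Match coefficients ⇒ f(k) = -3*(2*k - 1)/4.
Certificate R = B(k−1)f/C = -3*(2*k - 1)/(4*(k - 1)) gives s_k = 2*(2*k - 1)/3**k.
Δs = 8*(1 - k)/(3*3**k), as required.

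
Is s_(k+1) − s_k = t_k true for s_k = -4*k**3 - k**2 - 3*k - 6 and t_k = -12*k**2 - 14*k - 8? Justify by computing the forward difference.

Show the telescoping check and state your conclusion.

s_(k+1) = -4*k**3 - 13*k**2 - 17*k - 14
s_(k+1) − s_k = -12*k**2 - 14*k - 8
(s_(k+1) − s_k) − t_k = 0

valid; difference matches t_k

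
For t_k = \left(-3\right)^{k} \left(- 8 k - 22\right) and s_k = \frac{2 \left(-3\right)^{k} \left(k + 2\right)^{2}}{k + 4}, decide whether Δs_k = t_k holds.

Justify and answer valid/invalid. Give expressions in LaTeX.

Invalid: residual \frac{\left(-3\right)^{k} \left(16 k^{2} + 112 k + 184\right)}{k^{2} + 9 k + 20} ≠ 0.

s_(k+1) = 2*(-3)**(k + 1)*(k + 3)**2/(k + 5)
s_(k+1) − s_k = (-3)**k*(-8*k**3 - 78*k**2 - 246*k - 256)/(k**2 + 9*k + 20)
(s_(k+1) − s_k) − t_k = (-3)**k*(16*k**2 + 112*k + 184)/(k**2 + 9*k + 20)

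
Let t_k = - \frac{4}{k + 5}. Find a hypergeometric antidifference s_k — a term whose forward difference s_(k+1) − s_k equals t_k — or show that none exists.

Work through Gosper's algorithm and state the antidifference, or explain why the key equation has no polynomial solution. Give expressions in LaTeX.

t_(k+1)/t_k = (k + 5)/(k + 6).
Normal form (A,B,C) = (k + 5, k + 6, 1).
Need (k + 5)·f(k+1) − (k + 5)·f(k) = 1.
deg f ≤ 0 (via 1,1,0).
f = c0 ⇒ A·f(k+1) − B(k−1)·f(k) − C = -1. The system {-1 = 0} is inconsistent; no antidifference.

no hypergeometric antidifference exists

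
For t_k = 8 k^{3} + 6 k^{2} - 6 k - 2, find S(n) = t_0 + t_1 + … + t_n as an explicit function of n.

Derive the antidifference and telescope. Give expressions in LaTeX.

Ratio r(k) = (4*k**3 + 15*k**2 + 15*k + 3)/(4*k**3 + 3*k**2 - 3*k - 1).
Normal form (A,B,C) = (1, 1, k**3 + 3*k**2/4 - 3*k/4 - 1/4).
Key eq: (1)·f(k+1) = (1)·f(k) + (k**3 + 3*k**2/4 - 3*k/4 - 1/4).
deg f ≤ 4 (via 0,0,3).
Solving with deg f ≤ 4: f(k) = k*(k**3 - k**2 - 2*k + 1)/4.
Then R = B(k−1)f/C = k*(k**3 - k**2 - 2*k + 1)/(4*k**3 + 3*k**2 - 3*k - 1), so s_k = R(k)·t_k = 2*k*(k**3 - k**2 - 2*k + 1).
s_(k+1) − s_k = 8*k**3 + 6*k**2 - 6*k - 2 = t_k.
Σ_(k=0)^n t_k = s_(n+1) − s_(0) = (2*n**4 + 6*n**3 + 2*n**2 - 4*n - 2) − (0), i.e. 2*n**4 + 6*n**3 + 2*n**2 - 4*n - 2.

S(n) = 2 n^{4} + 6 n^{3} + 2 n^{2} - 4 n - 2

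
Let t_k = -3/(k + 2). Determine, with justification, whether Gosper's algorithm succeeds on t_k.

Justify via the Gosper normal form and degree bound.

Step 1: r(k) = (k + 2)/(k + 3).
Take A(k)=k + 2, B(k)=k + 3, C(k)=1.
Set up (k + 2)·f(k+1) − (k + 2)·f(k) − (1) = 0.
d = 0 from the (1,1,0) case.
Put f(k) = c0: A·f(k+1) − B(k−1)·f(k) − C = -1; need -1 = 0 — inconsistent ⇒ no f, not summable.

No — the linear system for f has no solution.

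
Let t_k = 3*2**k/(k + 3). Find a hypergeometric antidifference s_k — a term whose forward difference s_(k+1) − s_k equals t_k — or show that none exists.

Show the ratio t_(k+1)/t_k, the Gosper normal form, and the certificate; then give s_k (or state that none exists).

none — t_k is not Gosper-summable

Step 1: r(k) = 2*(k + 3)/(k + 4).
Gosper form: A/B · C(k+1)/C(k) with A=2*k + 6, B=k + 4, C=1.
Key eq: (2*k + 6)·f(k+1) = (k + 3)·f(k) + (1).
d = -1 from the (1,1,0) case.
Bound -1 < 0, so the key equation has no polynomial solution.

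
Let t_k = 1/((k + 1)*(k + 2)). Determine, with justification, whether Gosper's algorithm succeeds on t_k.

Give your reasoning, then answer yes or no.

Step 1: r(k) = (k + 1)/(k + 3).
Take A(k)=k + 1, B(k)=k + 3, C(k)=1.
Solve (k + 1)·f(k+1) − (k + 2)·f(k) = 1.
deg f ≤ 1 (via 1,1,0).
Solving with deg f ≤ 1: f(k) = k.
Certificate R = B(k−1)f/C = k*(k + 2) gives s_k = k/(k + 1).
s_(k+1) − s_k = 1/(k**2 + 3*k + 2) = t_k.

Yes. s_k = k/(k + 1).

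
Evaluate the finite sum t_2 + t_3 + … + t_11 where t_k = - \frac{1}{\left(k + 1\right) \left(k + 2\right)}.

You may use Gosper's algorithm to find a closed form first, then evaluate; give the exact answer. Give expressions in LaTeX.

r(k) = (k + 1)/(k + 3) after simplifying.
So A=k + 1 and B=k + 3, with C=1.
Set up (k + 1)·f(k+1) − (k + 2)·f(k) − (1) = 0.
d = 1 from the (1,1,0) case.
A polynomial solution: f(k) = k.
So s_k = (B(k−1)f/C)·t_k = (k*(k + 2))·t_k = -k/(k + 1).
Verify: -1/(k**2 + 3*k + 2) matches t_k.
Σ_(k=2)^(11) t_k = s_(12) − s_(2) = -12/13 − (-2/3) = -10/39.

Σ = -10/39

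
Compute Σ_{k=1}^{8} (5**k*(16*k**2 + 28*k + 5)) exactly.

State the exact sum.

Σ = 580078120

Ratio r(k) = 5*(16*k**2 + 60*k + 49)/(16*k**2 + 28*k + 5).
So A=5 and B=1, with C=k**2 + 7*k/4 + 5/16.
f must satisfy (5)·f(k+1) − (1)·f(k) = k**2 + 7*k/4 + 5/16.
Bound: deg f ≤ 2.
Match coefficients ⇒ f(k) = k*(4*k - 3)/16.
Get s_k = R·t_k = 5**k*k*(4*k - 3) with R(k) = B(k−1)f(k)/C(k) = k*(4*k - 3)/(16*k**2 + 28*k + 5).
s_(k+1) − s_k = 5**k*(16*k**2 + 28*k + 5) = t_k.
Telescoping: Σ = s_(9) − s_(1) = 580078125 − (5) = 580078120.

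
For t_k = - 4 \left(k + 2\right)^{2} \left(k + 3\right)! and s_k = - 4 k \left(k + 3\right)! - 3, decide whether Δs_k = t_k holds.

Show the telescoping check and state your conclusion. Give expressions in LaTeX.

s_(k+1) = -4*(k + 1)*factorial(k + 4) - 3
s_(k+1) − s_k = -4*(k + 2)**2*factorial(k + 3)
(s_(k+1) − s_k) − t_k = 0

valid (s_(k+1) − s_k reduces to t_k)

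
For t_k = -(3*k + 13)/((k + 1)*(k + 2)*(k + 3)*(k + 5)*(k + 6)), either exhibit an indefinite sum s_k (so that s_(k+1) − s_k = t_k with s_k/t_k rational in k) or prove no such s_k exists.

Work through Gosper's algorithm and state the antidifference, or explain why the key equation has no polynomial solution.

s_k = k*(-k**2 - 8*k - 17)/(10*(k**3 + 8*k**2 + 17*k + 10))

Compute t_(k+1)/t_k: get (k + 1)*(k + 5)*(3*k + 16)/((k + 4)*(k + 7)*(3*k + 13)).
So A=k + 1 and B=k + 7, with C=k**2 + 25*k/3 + 52/3.
Need (k + 1)·f(k+1) − (k + 6)·f(k) = k**2 + 25*k/3 + 52/3.
Bound: deg f ≤ 5.
Solve for f: f(k) = k*(k + 3)*(k + 4)*(k**2 + 8*k + 17)/30 (degree 5 ≤ 5).
Certificate R = B(k−1)f/C = k*(k + 3)*(k + 6)*(k**2 + 8*k + 17)/(10*(3*k + 13)) gives s_k = k*(-k**2 - 8*k - 17)/(10*(k**3 + 8*k**2 + 17*k + 10)).
Verify: (-3*k - 13)/(k**5 + 17*k**4 + 107*k**3 + 307*k**2 + 396*k + 180) matches t_k.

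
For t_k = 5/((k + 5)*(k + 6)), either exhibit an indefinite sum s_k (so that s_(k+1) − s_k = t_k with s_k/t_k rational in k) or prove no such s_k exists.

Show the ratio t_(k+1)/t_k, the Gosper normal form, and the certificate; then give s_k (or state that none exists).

r(k) = (k + 5)/(k + 7) after simplifying.
Factor: A=k + 5; B=k + 7; C=1.
Key eq: (k + 5)·f(k+1) = (k + 6)·f(k) + (1).
d = 1 from the (1,1,0) case.
Solving with deg f ≤ 1: f(k) = k/5.
Then R = B(k−1)f/C = k*(k + 6)/5, so s_k = R(k)·t_k = k/(k + 5).
Δs = 5/(k**2 + 11*k + 30), as required.

s_k = k/(k + 5)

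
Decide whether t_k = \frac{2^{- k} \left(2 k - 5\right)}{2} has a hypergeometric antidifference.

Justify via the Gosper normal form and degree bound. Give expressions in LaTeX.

Step 1: r(k) = (2*k - 3)/(2*(2*k - 5)).
Normal form (A,B,C) = (1/2, 1, k - 5/2).
Set up (1/2)·f(k+1) − (1)·f(k) − (k - 5/2) = 0.
Degrees (0,0,1) ⇒ d ≤ 1.
A polynomial solution: f(k) = 3 - 2*k.
So s_k = (B(k−1)f/C)·t_k = (-2*(2*k - 3)/(2*k - 5))·t_k = (3 - 2*k)/2**k.
Verify: (2*k - 5)/(2*2**k) matches t_k.

Yes. s_k = 2^{- k} \left(3 - 2 k\right).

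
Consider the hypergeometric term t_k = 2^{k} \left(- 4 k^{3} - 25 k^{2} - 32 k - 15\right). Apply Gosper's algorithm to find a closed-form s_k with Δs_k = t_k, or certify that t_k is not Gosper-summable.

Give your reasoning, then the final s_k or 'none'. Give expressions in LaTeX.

Step 1: r(k) = 2*(4*k**3 + 37*k**2 + 94*k + 76)/(4*k**3 + 25*k**2 + 32*k + 15).
Factor: A=2; B=1; C=k**3 + 25*k**2/4 + 8*k + 15/4.
Set up (2)·f(k+1) − (1)·f(k) − (k**3 + 25*k**2/4 + 8*k + 15/4) = 0.
Bound: deg f ≤ 3.
A polynomial solution: f(k) = (4*k**3 + k**2 + 4*k - 3)/4.
Then R = B(k−1)f/C = (4*k**3 + k**2 + 4*k - 3)/(4*k**3 + 25*k**2 + 32*k + 15), so s_k = R(k)·t_k = 2**k*(-4*k**3 - k**2 - 4*k + 3).
Δs = 2**k*(-4*k**3 - 25*k**2 - 32*k - 15), as required.

s_k = 2^{k} \left(- 4 k^{3} - k^{2} - 4 k + 3\right)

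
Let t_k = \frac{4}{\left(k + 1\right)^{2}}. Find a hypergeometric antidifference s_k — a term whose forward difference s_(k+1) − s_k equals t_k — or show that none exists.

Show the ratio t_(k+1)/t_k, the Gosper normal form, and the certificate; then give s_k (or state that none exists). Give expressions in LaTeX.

Ratio r(k) = (k + 1)**2/(k + 2)**2.
Normal form (A,B,C) = (k**2 + 2*k + 1, k**2 + 4*k + 4, 1).
Solve (k**2 + 2*k + 1)·f(k+1) − (k**2 + 2*k + 1)·f(k) = 1.
d = 0 from the (2,2,0) case.
Generic f = c0 gives residual -1; -1 = 0 cannot hold, so t_k is not Gosper-summable.

none — t_k is not Gosper-summable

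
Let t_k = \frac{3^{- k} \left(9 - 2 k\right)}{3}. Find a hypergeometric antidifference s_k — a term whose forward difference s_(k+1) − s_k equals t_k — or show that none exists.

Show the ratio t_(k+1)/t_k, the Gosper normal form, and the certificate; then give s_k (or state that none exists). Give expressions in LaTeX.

s_k = 3^{- k} \left(k - 4\right)

Step 1: r(k) = (2*k - 7)/(3*(2*k - 9)).
Factor: A=1/3; B=1; C=k - 9/2.
Set up (1/3)·f(k+1) − (1)·f(k) − (k - 9/2) = 0.
d = 1 from the (0,0,1) case.
Solve for f: f(k) = -3*(k - 4)/2 (degree 1 ≤ 1).
R(k) = B(k−1)·f(k)/C(k) = -3*(k - 4)/(2*k - 9); s_k = R·t_k = (k - 4)/3**k.
Verify: (9 - 2*k)/(3*3**k) matches t_k.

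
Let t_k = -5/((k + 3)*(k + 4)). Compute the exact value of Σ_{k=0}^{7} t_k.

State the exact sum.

Σ = -40/33

The ratio is (k + 3)/(k + 5).
Take A(k)=k + 3, B(k)=k + 5, C(k)=1.
Set up (k + 3)·f(k+1) − (k + 4)·f(k) − (1) = 0.
d = 1 from the (1,1,0) case.
Coefficient equations give f(k) = k/3.
Then R = B(k−1)f/C = k*(k + 4)/3, so s_k = R(k)·t_k = -5*k/(3*k + 9).
s_(k+1) − s_k = -5/(k**2 + 7*k + 12) = t_k.
Telescoping: Σ = s_(8) − s_(0) = -40/33 − (0) = -40/33.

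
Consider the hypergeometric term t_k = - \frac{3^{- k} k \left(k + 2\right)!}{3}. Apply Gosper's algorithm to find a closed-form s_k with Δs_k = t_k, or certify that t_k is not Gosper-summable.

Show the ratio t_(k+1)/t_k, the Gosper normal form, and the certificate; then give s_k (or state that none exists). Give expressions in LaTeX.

t_(k+1)/t_k = (k + 1)*(k + 3)/(3*k).
So A=k/3 + 1 and B=1, with C=k.
f must satisfy (k/3 + 1)·f(k+1) − (1)·f(k) = k.
d = 0 from the (1,0,1) case.
A polynomial solution: f(k) = 3.
R(k) = B(k−1)·f(k)/C(k) = 3/k; s_k = R·t_k = -factorial(k + 2)/3**k.
Verify: -k*factorial(k + 2)/(3*3**k) matches t_k.

s_k = - 3^{- k} \left(k + 2\right)!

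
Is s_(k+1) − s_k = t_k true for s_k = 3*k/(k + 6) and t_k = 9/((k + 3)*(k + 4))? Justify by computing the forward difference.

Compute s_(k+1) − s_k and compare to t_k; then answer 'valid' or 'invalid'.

Invalid: residual 9*(k**2 + k - 18)/(k**4 + 20*k**3 + 145*k**2 + 450*k + 504) ≠ 0.

s_(k+1) = 3*(k + 1)/(k + 7)
s_(k+1) − s_k = 18/(k**2 + 13*k + 42)
(s_(k+1) − s_k) − t_k = 9*(k**2 + k - 18)/(k**4 + 20*k**3 + 145*k**2 + 450*k + 504)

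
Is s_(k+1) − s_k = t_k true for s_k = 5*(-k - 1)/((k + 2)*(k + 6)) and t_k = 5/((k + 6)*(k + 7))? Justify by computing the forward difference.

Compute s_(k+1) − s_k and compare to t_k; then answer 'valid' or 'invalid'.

s_(k+1) = 5*(-k - 2)/((k + 3)*(k + 7))
s_(k+1) − s_k = 5*(k**2 + 3*k - 3)/(k**4 + 18*k**3 + 113*k**2 + 288*k + 252)
(s_(k+1) − s_k) − t_k = 5*(-2*k - 9)/(k**4 + 18*k**3 + 113*k**2 + 288*k + 252)

Invalid: residual 5*(-2*k - 9)/(k**4 + 18*k**3 + 113*k**2 + 288*k + 252) ≠ 0.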